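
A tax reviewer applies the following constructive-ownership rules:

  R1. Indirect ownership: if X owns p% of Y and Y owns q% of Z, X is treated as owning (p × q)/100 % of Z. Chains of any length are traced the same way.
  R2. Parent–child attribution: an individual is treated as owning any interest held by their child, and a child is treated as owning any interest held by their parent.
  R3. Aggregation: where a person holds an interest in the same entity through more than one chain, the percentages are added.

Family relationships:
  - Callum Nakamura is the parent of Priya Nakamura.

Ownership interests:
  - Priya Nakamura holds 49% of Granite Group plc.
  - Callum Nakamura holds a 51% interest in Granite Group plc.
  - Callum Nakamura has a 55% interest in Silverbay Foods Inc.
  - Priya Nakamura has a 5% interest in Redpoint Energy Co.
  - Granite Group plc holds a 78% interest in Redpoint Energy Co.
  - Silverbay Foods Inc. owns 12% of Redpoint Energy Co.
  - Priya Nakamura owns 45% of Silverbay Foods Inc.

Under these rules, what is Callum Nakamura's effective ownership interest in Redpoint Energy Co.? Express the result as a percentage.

By parent–child attribution (R2), Callum Nakamura is treated as also owning Priya Nakamura's interest in Granite Group plc, giving 51% + 49% = 100%.
By parent–child attribution (R2), Callum Nakamura is treated as also owning Priya Nakamura's interest in Silverbay Foods Inc, giving 55% + 45% = 100%.
By parent–child attribution (R2), Callum Nakamura is treated as owning Priya Nakamura's 5% interest in Redpoint Energy Co.
Chain via Granite Group plc (R1): 100% × 78% = 78% of Redpoint Energy Co.
Chain via Silverbay Foods Inc. (R1): 100% × 12% = 12% of Redpoint Energy Co.
Direct interest in Redpoint Energy Co: 5%.
Aggregating (R3): 78% + 12% + 5% = 95%.

95%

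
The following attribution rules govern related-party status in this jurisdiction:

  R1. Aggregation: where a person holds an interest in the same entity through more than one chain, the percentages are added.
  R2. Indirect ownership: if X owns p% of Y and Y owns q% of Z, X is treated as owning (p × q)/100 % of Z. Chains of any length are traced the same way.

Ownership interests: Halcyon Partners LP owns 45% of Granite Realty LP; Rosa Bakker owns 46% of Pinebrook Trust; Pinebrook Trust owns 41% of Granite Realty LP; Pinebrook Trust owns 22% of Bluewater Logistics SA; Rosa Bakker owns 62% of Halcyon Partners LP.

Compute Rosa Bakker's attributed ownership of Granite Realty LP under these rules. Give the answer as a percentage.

46.76%

Chain via Pinebrook Trust (R2): 46% × 41% = 18.86% of Granite Realty LP.
Chain via Halcyon Partners LP (R2): 62% × 45% = 27.9% of Granite Realty LP.
Aggregating (R1): 18.86% + 27.9% = 46.76%.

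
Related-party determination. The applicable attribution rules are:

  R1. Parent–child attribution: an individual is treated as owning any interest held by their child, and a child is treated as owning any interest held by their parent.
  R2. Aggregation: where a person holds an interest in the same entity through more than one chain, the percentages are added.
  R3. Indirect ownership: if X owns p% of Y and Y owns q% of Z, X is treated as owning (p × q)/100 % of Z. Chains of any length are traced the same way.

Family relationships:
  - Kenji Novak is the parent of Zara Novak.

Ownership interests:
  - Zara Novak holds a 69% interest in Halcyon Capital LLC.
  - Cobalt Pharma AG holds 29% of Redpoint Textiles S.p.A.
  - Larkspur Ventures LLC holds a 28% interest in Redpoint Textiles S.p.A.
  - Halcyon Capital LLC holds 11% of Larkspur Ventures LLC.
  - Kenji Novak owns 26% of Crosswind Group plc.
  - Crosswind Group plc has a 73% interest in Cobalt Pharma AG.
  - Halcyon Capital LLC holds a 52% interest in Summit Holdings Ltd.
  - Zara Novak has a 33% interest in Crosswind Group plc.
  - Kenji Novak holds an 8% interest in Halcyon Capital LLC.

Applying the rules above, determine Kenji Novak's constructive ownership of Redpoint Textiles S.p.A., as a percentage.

14.8619%

By parent–child attribution (R1), Kenji Novak is treated as also owning Zara Novak's interest in Crosswind Group plc, giving 26% + 33% = 59%.
By parent–child attribution (R1), Kenji Novak is treated as also owning Zara Novak's interest in Halcyon Capital LLC, giving 8% + 69% = 77%.
Chain via Crosswind Group plc → Cobalt Pharma AG (R3): 59% × 73% × 29% = 12.4903% of Redpoint Textiles S.p.A.
Chain via Halcyon Capital LLC → Larkspur Ventures LLC (R3): 77% × 11% × 28% = 2.3716% of Redpoint Textiles S.p.A.
Aggregating (R2): 12.4903% + 2.3716% = 14.8619%.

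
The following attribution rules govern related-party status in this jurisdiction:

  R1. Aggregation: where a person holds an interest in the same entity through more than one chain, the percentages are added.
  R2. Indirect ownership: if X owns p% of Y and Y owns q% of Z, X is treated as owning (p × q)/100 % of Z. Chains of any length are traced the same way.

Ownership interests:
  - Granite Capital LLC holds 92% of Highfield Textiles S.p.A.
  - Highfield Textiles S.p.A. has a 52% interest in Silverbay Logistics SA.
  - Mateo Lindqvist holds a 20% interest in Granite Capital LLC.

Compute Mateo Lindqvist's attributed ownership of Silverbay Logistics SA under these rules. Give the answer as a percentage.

Chain via Granite Capital LLC → Highfield Textiles S.p.A. (R2): 20% × 92% × 52% = 9.568% of Silverbay Logistics SA.

9.568%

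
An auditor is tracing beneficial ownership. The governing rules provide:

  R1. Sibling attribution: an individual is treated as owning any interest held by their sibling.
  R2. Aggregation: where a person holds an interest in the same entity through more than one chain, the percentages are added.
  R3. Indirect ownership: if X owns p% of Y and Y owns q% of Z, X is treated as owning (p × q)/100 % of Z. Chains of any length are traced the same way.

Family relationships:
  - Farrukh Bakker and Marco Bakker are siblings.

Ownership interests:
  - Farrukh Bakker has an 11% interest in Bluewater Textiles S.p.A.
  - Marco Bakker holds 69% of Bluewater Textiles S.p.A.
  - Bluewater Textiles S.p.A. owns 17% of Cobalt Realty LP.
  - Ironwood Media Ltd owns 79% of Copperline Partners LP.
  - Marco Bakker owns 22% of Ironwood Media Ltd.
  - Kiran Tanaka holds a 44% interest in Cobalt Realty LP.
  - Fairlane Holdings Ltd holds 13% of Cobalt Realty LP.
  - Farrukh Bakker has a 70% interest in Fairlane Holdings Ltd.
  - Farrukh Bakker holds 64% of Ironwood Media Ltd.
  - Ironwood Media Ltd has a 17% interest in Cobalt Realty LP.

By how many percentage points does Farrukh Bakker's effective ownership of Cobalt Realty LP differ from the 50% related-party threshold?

By sibling attribution (R1), Farrukh Bakker is treated as also owning Marco Bakker's interest in Ironwood Media Ltd, giving 64% + 22% = 86%.
By sibling attribution (R1), Farrukh Bakker is treated as also owning Marco Bakker's interest in Bluewater Textiles S.p.A, giving 11% + 69% = 80%.
Chain via Fairlane Holdings Ltd (R3): 70% × 13% = 9.1% of Cobalt Realty LP.
Chain via Ironwood Media Ltd (R3): 86% × 17% = 14.62% of Cobalt Realty LP.
Chain via Bluewater Textiles S.p.A. (R3): 80% × 17% = 13.6% of Cobalt Realty LP.
Aggregating (R2): 9.1% + 14.62% + 13.6% = 37.32%.
37.32% falls short of the 50% threshold by 12.68 percentage points.

12.68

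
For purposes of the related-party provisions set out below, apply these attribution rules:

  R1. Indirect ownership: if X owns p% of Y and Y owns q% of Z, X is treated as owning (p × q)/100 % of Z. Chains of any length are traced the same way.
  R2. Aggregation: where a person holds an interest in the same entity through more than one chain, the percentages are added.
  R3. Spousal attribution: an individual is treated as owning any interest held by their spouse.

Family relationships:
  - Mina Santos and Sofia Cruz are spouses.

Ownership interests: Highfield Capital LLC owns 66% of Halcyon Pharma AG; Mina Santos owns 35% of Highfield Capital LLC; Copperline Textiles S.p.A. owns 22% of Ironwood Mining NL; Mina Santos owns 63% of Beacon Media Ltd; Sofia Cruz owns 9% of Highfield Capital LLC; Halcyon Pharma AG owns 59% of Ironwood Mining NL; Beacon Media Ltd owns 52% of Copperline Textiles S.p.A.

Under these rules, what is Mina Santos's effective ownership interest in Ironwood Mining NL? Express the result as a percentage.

24.3408%

By spousal attribution (R3), Mina Santos is treated as also owning Sofia Cruz's interest in Highfield Capital LLC, giving 35% + 9% = 44%.
Chain via Highfield Capital LLC → Halcyon Pharma AG (R1): 44% × 66% × 59% = 17.1336% of Ironwood Mining NL.
Chain via Beacon Media Ltd → Copperline Textiles S.p.A. (R1): 63% × 52% × 22% = 7.2072% of Ironwood Mining NL.
Aggregating (R2): 17.1336% + 7.2072% = 24.3408%.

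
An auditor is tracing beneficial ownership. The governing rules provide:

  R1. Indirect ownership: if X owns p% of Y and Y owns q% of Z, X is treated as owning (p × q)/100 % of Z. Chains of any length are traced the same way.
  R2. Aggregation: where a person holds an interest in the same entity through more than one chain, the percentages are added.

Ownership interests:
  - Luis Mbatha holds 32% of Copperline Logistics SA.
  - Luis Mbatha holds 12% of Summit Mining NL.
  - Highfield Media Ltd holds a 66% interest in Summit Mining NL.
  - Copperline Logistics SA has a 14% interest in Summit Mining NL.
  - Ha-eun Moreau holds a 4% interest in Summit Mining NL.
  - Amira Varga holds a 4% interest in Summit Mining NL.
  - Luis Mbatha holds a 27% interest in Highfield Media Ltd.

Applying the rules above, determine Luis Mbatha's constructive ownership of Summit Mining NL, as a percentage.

34.3%

Chain via Copperline Logistics SA (R1): 32% × 14% = 4.48% of Summit Mining NL.
Chain via Highfield Media Ltd (R1): 27% × 66% = 17.82% of Summit Mining NL.
Direct interest in Summit Mining NL: 12%.
Aggregating (R2): 4.48% + 17.82% + 12% = 34.3%.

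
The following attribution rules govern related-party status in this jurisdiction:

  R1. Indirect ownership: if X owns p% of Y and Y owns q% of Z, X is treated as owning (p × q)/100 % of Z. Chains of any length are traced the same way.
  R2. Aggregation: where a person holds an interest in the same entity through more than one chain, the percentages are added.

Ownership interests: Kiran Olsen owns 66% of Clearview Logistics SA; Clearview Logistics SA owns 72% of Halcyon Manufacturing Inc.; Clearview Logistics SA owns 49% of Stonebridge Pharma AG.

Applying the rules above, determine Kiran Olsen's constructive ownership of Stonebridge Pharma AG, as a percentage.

Chain via Clearview Logistics SA (R1): 66% × 49% = 32.34% of Stonebridge Pharma AG.

32.34%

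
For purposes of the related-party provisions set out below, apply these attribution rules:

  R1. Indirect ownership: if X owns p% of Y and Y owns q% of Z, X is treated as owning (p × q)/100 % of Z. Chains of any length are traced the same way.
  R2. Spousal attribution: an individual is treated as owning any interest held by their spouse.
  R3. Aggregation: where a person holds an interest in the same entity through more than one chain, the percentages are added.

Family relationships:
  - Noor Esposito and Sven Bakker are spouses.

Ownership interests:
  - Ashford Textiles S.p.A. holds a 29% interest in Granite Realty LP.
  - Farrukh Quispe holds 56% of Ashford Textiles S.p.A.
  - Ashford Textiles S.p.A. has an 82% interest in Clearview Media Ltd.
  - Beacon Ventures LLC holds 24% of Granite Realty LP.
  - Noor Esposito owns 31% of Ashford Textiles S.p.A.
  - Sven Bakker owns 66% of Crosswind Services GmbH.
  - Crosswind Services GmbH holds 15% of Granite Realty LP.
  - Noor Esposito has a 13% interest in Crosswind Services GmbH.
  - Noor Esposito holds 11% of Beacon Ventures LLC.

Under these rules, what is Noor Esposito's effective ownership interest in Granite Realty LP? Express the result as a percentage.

By spousal attribution (R2), Noor Esposito is treated as also owning Sven Bakker's interest in Crosswind Services GmbH, giving 13% + 66% = 79%.
Chain via Beacon Ventures LLC (R1): 11% × 24% = 2.64% of Granite Realty LP.
Chain via Crosswind Services GmbH (R1): 79% × 15% = 11.85% of Granite Realty LP.
Chain via Ashford Textiles S.p.A. (R1): 31% × 29% = 8.99% of Granite Realty LP.
Aggregating (R3): 2.64% + 11.85% + 8.99% = 23.48%.

23.48%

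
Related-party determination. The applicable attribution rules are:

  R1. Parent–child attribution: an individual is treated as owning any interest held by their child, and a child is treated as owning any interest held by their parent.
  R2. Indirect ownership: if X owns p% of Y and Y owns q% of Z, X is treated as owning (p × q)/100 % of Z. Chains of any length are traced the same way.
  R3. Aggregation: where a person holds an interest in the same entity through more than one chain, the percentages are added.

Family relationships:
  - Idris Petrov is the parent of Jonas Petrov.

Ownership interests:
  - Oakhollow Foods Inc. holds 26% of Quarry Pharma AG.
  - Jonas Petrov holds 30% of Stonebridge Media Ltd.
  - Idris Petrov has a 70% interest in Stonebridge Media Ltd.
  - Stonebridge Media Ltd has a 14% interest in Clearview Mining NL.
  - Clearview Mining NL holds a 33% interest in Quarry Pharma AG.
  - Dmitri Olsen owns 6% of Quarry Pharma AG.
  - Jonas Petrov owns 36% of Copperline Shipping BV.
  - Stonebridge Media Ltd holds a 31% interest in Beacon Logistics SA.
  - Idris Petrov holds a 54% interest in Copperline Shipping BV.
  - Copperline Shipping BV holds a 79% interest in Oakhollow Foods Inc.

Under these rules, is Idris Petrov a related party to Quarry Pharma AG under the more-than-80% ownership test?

No

By parent–child attribution (R1), Idris Petrov is treated as also owning Jonas Petrov's interest in Copperline Shipping BV, giving 54% + 36% = 90%.
By parent–child attribution (R1), Idris Petrov is treated as also owning Jonas Petrov's interest in Stonebridge Media Ltd, giving 70% + 30% = 100%.
Chain via Copperline Shipping BV → Oakhollow Foods Inc. (R2): 90% × 79% × 26% = 18.486% of Quarry Pharma AG.
Chain via Stonebridge Media Ltd → Clearview Mining NL (R2): 100% × 14% × 33% = 4.62% of Quarry Pharma AG.
Aggregating (R3): 18.486% + 4.62% = 23.106%.
23.106% does not exceed the 80% threshold, so Idris is not a related party to Quarry Pharma AG.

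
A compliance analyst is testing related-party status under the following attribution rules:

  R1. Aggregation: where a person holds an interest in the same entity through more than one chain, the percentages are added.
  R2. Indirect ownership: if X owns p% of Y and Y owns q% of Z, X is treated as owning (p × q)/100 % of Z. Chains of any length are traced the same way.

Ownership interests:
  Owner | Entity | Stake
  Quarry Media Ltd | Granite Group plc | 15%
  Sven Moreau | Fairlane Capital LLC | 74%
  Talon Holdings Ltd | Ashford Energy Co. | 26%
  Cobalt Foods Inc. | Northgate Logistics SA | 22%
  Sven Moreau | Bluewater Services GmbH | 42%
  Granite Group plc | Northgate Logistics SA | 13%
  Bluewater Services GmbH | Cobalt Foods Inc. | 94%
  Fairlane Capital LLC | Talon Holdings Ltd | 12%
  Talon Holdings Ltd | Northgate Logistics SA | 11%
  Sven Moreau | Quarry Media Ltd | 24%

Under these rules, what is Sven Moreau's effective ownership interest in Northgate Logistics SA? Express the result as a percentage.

10.1304%

Chain via Quarry Media Ltd → Granite Group plc (R2): 24% × 15% × 13% = 0.468% of Northgate Logistics SA.
Chain via Fairlane Capital LLC → Talon Holdings Ltd (R2): 74% × 12% × 11% = 0.9768% of Northgate Logistics SA.
Chain via Bluewater Services GmbH → Cobalt Foods Inc. (R2): 42% × 94% × 22% = 8.6856% of Northgate Logistics SA.
Aggregating (R1): 0.468% + 0.9768% + 8.6856% = 10.1304%.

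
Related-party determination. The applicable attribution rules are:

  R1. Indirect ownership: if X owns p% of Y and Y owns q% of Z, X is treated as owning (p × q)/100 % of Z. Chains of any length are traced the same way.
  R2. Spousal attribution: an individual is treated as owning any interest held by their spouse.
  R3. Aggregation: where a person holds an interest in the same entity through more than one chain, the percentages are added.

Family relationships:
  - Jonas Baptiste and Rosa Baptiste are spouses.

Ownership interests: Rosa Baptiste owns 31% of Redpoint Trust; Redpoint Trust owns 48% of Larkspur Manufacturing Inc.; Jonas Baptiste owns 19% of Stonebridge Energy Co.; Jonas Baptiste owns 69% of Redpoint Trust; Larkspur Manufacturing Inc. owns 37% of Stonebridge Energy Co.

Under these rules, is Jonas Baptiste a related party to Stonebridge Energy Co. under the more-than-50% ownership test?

No

By spousal attribution (R2), Jonas Baptiste is treated as also owning Rosa Baptiste's interest in Redpoint Trust, giving 69% + 31% = 100%.
Chain via Redpoint Trust → Larkspur Manufacturing Inc. (R1): 100% × 48% × 37% = 17.76% of Stonebridge Energy Co.
Direct interest in Stonebridge Energy Co: 19%.
Aggregating (R3): 17.76% + 19% = 36.76%.
36.76% does not exceed the 50% threshold, so Jonas is not a related party to Stonebridge Energy Co.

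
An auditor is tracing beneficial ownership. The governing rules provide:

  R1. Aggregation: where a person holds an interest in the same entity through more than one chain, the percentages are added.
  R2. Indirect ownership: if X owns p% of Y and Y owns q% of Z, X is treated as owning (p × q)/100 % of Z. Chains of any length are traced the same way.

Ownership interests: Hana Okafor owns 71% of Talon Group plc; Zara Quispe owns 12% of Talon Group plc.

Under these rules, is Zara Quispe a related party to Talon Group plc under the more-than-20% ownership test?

Direct interest in Talon Group plc: 12%.
12% does not exceed the 20% threshold, so Zara is not a related party to Talon Group plc.

No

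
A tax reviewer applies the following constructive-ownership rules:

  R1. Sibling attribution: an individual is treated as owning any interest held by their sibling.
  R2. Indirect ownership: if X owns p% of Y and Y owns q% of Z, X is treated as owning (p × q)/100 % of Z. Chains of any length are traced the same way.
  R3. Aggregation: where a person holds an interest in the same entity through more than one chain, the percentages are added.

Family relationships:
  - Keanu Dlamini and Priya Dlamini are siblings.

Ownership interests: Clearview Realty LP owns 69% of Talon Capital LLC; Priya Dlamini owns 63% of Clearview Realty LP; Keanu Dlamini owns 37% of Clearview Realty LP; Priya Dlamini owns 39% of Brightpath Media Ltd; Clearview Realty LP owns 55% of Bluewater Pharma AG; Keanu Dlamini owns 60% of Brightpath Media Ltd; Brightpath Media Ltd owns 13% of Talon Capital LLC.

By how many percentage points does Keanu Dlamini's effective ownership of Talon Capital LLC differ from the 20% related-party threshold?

By sibling attribution (R1), Keanu Dlamini is treated as also owning Priya Dlamini's interest in Clearview Realty LP, giving 37% + 63% = 100%.
By sibling attribution (R1), Keanu Dlamini is treated as also owning Priya Dlamini's interest in Brightpath Media Ltd, giving 60% + 39% = 99%.
Chain via Clearview Realty LP (R2): 100% × 69% = 69% of Talon Capital LLC.
Chain via Brightpath Media Ltd (R2): 99% × 13% = 12.87% of Talon Capital LLC.
Aggregating (R3): 69% + 12.87% = 81.87%.
81.87% exceeds the 20% threshold by 61.87 percentage points.

61.87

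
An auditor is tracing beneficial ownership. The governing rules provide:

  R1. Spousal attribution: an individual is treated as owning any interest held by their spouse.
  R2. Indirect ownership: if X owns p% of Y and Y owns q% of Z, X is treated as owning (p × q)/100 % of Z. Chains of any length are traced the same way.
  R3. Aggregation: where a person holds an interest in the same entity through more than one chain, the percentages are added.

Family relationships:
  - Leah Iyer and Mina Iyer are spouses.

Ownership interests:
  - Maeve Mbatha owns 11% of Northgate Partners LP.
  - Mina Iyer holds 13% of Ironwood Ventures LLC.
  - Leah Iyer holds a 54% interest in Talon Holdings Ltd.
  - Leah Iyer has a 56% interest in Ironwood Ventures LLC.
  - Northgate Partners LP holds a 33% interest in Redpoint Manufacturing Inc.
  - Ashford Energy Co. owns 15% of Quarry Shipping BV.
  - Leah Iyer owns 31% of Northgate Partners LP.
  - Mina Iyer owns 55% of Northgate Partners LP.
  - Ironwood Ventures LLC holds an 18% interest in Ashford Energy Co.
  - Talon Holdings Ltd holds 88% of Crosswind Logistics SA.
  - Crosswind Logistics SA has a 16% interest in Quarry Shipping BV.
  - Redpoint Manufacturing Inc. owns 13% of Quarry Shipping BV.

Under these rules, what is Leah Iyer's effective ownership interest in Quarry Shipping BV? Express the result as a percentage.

By spousal attribution (R1), Leah Iyer is treated as also owning Mina Iyer's interest in Northgate Partners LP, giving 31% + 55% = 86%.
By spousal attribution (R1), Leah Iyer is treated as also owning Mina Iyer's interest in Ironwood Ventures LLC, giving 56% + 13% = 69%.
Chain via Northgate Partners LP → Redpoint Manufacturing Inc. (R2): 86% × 33% × 13% = 3.6894% of Quarry Shipping BV.
Chain via Ironwood Ventures LLC → Ashford Energy Co. (R2): 69% × 18% × 15% = 1.863% of Quarry Shipping BV.
Chain via Talon Holdings Ltd → Crosswind Logistics SA (R2): 54% × 88% × 16% = 7.6032% of Quarry Shipping BV.
Aggregating (R3): 3.6894% + 1.863% + 7.6032% = 13.1556%.

13.1556%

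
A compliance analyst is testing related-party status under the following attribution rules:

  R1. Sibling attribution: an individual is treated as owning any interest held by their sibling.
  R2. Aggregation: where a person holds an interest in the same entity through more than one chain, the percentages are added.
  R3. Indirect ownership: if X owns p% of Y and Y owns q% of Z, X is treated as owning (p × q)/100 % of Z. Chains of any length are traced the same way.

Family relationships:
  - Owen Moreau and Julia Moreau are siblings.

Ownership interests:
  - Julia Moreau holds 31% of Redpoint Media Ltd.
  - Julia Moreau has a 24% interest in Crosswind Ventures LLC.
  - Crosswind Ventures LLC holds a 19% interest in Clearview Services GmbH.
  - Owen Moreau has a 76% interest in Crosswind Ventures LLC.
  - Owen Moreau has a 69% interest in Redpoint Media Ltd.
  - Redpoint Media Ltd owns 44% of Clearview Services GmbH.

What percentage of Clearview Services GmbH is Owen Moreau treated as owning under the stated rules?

By sibling attribution (R1), Owen Moreau is treated as also owning Julia Moreau's interest in Redpoint Media Ltd, giving 69% + 31% = 100%.
By sibling attribution (R1), Owen Moreau is treated as also owning Julia Moreau's interest in Crosswind Ventures LLC, giving 76% + 24% = 100%.
Chain via Redpoint Media Ltd (R3): 100% × 44% = 44% of Clearview Services GmbH.
Chain via Crosswind Ventures LLC (R3): 100% × 19% = 19% of Clearview Services GmbH.
Aggregating (R2): 44% + 19% = 63%.

63%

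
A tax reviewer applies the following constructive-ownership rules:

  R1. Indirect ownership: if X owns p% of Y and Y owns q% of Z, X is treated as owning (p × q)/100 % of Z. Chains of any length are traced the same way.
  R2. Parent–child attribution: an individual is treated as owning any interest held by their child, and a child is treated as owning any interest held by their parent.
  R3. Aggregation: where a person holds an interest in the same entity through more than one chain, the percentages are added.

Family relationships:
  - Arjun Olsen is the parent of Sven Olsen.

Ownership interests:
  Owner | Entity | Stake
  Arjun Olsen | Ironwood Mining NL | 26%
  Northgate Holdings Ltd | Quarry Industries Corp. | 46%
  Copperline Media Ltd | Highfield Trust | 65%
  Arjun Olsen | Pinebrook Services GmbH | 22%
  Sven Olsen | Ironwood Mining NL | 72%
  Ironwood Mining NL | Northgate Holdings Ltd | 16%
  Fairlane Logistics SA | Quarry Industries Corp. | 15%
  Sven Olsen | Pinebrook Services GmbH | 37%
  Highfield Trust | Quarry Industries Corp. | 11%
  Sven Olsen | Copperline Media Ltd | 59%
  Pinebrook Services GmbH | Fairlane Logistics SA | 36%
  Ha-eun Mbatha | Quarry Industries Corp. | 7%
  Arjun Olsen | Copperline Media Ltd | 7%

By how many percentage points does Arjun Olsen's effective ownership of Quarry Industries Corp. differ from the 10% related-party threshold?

5.1178

By parent–child attribution (R2), Arjun Olsen is treated as also owning Sven Olsen's interest in Ironwood Mining NL, giving 26% + 72% = 98%.
By parent–child attribution (R2), Arjun Olsen is treated as also owning Sven Olsen's interest in Pinebrook Services GmbH, giving 22% + 37% = 59%.
By parent–child attribution (R2), Arjun Olsen is treated as also owning Sven Olsen's interest in Copperline Media Ltd, giving 7% + 59% = 66%.
Chain via Ironwood Mining NL → Northgate Holdings Ltd (R1): 98% × 16% × 46% = 7.2128% of Quarry Industries Corp.
Chain via Pinebrook Services GmbH → Fairlane Logistics SA (R1): 59% × 36% × 15% = 3.186% of Quarry Industries Corp.
Chain via Copperline Media Ltd → Highfield Trust (R1): 66% × 65% × 11% = 4.719% of Quarry Industries Corp.
Aggregating (R3): 7.2128% + 3.186% + 4.719% = 15.1178%.
15.1178% exceeds the 10% threshold by 5.1178 percentage points.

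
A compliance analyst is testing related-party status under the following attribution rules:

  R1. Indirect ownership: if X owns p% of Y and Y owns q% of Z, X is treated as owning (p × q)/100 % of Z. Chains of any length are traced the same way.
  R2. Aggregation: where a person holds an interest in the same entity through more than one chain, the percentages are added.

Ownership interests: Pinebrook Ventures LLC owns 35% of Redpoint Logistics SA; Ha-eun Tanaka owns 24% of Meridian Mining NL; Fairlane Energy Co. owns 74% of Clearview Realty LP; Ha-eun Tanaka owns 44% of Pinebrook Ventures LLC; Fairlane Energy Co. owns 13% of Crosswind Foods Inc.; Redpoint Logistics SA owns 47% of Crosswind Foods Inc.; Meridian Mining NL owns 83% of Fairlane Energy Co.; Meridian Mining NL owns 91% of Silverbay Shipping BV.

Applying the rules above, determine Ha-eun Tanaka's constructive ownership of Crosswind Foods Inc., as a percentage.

9.8276%

Chain via Meridian Mining NL → Fairlane Energy Co. (R1): 24% × 83% × 13% = 2.5896% of Crosswind Foods Inc.
Chain via Pinebrook Ventures LLC → Redpoint Logistics SA (R1): 44% × 35% × 47% = 7.238% of Crosswind Foods Inc.
Aggregating (R2): 2.5896% + 7.238% = 9.8276%.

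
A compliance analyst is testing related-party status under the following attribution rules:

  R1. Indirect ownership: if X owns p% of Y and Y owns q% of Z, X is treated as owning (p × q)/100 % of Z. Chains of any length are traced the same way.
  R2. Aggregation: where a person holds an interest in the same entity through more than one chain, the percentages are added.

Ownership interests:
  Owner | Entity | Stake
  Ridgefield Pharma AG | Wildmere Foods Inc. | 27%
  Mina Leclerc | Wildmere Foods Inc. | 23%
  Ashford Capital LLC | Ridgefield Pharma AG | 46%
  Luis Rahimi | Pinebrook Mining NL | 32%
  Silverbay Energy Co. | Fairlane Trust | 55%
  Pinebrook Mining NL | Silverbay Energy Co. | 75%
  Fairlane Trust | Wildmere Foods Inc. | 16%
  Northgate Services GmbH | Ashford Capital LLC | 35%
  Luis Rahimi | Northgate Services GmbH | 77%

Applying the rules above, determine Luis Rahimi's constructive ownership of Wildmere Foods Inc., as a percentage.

Chain via Pinebrook Mining NL → Silverbay Energy Co. → Fairlane Trust (R1): 32% × 75% × 55% × 16% = 2.112% of Wildmere Foods Inc.
Chain via Northgate Services GmbH → Ashford Capital LLC → Ridgefield Pharma AG (R1): 77% × 35% × 46% × 27% = 3.34719% of Wildmere Foods Inc.
Aggregating (R2): 2.112% + 3.34719% = 5.45919%.

5.45919%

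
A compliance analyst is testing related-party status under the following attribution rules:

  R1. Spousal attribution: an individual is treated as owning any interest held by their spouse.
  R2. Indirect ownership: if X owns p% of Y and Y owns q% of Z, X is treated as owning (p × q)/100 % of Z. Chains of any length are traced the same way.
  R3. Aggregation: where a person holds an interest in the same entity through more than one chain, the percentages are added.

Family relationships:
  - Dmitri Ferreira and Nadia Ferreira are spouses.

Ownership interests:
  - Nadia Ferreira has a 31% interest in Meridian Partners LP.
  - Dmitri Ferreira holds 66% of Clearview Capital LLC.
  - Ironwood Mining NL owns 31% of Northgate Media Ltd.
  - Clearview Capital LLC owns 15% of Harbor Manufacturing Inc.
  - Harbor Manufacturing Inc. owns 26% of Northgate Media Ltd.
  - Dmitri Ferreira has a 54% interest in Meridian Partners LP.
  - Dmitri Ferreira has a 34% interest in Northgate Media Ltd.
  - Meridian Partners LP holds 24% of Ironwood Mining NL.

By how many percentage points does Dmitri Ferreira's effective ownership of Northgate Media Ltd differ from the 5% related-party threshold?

37.898

By spousal attribution (R1), Dmitri Ferreira is treated as also owning Nadia Ferreira's interest in Meridian Partners LP, giving 54% + 31% = 85%.
Chain via Meridian Partners LP → Ironwood Mining NL (R2): 85% × 24% × 31% = 6.324% of Northgate Media Ltd.
Chain via Clearview Capital LLC → Harbor Manufacturing Inc. (R2): 66% × 15% × 26% = 2.574% of Northgate Media Ltd.
Direct interest in Northgate Media Ltd: 34%.
Aggregating (R3): 6.324% + 2.574% + 34% = 42.898%.
42.898% exceeds the 5% threshold by 37.898 percentage points.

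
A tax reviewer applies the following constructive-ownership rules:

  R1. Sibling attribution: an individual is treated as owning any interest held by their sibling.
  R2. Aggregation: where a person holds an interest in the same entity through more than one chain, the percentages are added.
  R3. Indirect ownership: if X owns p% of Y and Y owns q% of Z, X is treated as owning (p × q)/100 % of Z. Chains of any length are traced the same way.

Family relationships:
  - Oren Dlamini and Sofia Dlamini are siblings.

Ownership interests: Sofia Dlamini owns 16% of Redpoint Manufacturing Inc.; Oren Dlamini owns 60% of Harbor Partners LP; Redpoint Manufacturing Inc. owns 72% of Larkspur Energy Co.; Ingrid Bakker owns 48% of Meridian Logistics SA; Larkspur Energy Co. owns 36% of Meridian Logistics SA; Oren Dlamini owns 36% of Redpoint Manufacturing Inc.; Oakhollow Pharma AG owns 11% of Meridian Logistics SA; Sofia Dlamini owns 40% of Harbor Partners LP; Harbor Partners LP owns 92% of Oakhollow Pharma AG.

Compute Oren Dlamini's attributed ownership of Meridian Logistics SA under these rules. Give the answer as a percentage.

23.5984%

By sibling attribution (R1), Oren Dlamini is treated as also owning Sofia Dlamini's interest in Redpoint Manufacturing Inc, giving 36% + 16% = 52%.
By sibling attribution (R1), Oren Dlamini is treated as also owning Sofia Dlamini's interest in Harbor Partners LP, giving 60% + 40% = 100%.
Chain via Redpoint Manufacturing Inc. → Larkspur Energy Co. (R3): 52% × 72% × 36% = 13.4784% of Meridian Logistics SA.
Chain via Harbor Partners LP → Oakhollow Pharma AG (R3): 100% × 92% × 11% = 10.12% of Meridian Logistics SA.
Aggregating (R2): 13.4784% + 10.12% = 23.5984%.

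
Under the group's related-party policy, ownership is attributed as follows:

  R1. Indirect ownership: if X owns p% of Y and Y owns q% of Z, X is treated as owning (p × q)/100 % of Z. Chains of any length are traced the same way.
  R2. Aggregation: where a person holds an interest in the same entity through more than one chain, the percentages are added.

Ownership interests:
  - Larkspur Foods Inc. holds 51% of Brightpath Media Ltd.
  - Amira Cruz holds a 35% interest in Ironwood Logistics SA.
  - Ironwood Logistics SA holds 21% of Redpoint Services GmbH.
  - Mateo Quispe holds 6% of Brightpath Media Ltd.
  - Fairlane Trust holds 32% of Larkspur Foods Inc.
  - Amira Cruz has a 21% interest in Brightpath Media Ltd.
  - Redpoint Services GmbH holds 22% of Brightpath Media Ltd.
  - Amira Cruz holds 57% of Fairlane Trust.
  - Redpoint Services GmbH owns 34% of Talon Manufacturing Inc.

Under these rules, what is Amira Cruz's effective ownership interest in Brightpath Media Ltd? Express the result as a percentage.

31.9194%

Chain via Ironwood Logistics SA → Redpoint Services GmbH (R1): 35% × 21% × 22% = 1.617% of Brightpath Media Ltd.
Chain via Fairlane Trust → Larkspur Foods Inc. (R1): 57% × 32% × 51% = 9.3024% of Brightpath Media Ltd.
Direct interest in Brightpath Media Ltd: 21%.
Aggregating (R2): 1.617% + 9.3024% + 21% = 31.9194%.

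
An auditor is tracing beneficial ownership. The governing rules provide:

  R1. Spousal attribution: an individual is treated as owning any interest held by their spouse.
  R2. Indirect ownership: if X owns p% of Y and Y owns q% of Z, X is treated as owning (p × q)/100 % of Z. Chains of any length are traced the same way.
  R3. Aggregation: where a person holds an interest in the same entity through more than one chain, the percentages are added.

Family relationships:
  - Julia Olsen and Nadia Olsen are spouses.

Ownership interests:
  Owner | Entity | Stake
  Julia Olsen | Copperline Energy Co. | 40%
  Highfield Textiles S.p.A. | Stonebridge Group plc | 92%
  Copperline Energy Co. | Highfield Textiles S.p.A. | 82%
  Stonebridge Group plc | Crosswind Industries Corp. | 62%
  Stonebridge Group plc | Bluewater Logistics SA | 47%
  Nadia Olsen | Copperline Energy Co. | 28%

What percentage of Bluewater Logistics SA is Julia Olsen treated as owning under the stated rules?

24.110624%

By spousal attribution (R1), Julia Olsen is treated as also owning Nadia Olsen's interest in Copperline Energy Co, giving 40% + 28% = 68%.
Chain via Copperline Energy Co. → Highfield Textiles S.p.A. → Stonebridge Group plc (R2): 68% × 82% × 92% × 47% = 24.110624% of Bluewater Logistics SA.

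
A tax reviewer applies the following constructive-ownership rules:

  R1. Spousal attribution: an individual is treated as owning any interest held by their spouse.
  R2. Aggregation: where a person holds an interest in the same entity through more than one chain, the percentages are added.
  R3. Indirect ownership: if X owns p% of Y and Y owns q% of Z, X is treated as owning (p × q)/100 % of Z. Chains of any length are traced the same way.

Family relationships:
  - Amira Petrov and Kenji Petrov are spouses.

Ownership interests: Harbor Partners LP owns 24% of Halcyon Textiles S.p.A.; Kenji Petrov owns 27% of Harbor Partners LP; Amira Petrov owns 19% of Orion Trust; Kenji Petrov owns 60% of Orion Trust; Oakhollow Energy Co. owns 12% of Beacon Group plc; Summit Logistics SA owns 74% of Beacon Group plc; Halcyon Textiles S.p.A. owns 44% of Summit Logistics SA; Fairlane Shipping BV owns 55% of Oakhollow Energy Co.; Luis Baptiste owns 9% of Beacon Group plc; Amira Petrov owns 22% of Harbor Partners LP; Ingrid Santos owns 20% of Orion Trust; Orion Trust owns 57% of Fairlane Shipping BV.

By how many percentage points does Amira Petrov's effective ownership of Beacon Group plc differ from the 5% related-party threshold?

1.801036

By spousal attribution (R1), Amira Petrov is treated as also owning Kenji Petrov's interest in Orion Trust, giving 19% + 60% = 79%.
By spousal attribution (R1), Amira Petrov is treated as also owning Kenji Petrov's interest in Harbor Partners LP, giving 22% + 27% = 49%.
Chain via Orion Trust → Fairlane Shipping BV → Oakhollow Energy Co. (R3): 79% × 57% × 55% × 12% = 2.97198% of Beacon Group plc.
Chain via Harbor Partners LP → Halcyon Textiles S.p.A. → Summit Logistics SA (R3): 49% × 24% × 44% × 74% = 3.829056% of Beacon Group plc.
Aggregating (R2): 2.97198% + 3.829056% = 6.801036%.
6.801036% exceeds the 5% threshold by 1.801036 percentage points.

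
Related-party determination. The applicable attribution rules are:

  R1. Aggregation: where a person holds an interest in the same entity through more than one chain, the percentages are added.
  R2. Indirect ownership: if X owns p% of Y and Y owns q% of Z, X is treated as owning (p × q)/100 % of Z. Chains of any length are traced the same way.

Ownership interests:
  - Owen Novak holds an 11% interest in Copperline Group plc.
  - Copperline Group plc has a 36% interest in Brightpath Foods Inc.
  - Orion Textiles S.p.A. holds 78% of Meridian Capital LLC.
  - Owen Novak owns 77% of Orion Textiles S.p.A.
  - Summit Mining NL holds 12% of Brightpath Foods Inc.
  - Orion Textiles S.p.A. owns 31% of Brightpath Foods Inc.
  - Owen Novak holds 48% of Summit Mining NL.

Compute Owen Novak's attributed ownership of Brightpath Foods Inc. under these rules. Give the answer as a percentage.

Chain via Copperline Group plc (R2): 11% × 36% = 3.96% of Brightpath Foods Inc.
Chain via Summit Mining NL (R2): 48% × 12% = 5.76% of Brightpath Foods Inc.
Chain via Orion Textiles S.p.A. (R2): 77% × 31% = 23.87% of Brightpath Foods Inc.
Aggregating (R1): 3.96% + 5.76% + 23.87% = 33.59%.

33.59%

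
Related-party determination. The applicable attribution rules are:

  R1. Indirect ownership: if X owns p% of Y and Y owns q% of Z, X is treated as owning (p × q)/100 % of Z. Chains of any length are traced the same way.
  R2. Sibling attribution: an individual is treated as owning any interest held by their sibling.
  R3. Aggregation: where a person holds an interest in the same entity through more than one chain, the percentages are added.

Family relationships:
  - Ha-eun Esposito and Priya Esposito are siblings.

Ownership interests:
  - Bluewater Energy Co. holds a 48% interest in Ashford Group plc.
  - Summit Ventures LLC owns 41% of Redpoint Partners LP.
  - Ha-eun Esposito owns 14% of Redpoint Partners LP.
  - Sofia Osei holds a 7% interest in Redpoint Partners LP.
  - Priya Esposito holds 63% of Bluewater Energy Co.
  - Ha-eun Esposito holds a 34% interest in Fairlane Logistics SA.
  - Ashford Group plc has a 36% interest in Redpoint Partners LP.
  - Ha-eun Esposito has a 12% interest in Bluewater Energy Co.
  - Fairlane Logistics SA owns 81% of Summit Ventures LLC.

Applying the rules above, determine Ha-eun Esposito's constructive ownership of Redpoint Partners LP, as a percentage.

38.2514%

By sibling attribution (R2), Ha-eun Esposito is treated as also owning Priya Esposito's interest in Bluewater Energy Co, giving 12% + 63% = 75%.
Chain via Bluewater Energy Co. → Ashford Group plc (R1): 75% × 48% × 36% = 12.96% of Redpoint Partners LP.
Chain via Fairlane Logistics SA → Summit Ventures LLC (R1): 34% × 81% × 41% = 11.2914% of Redpoint Partners LP.
Direct interest in Redpoint Partners LP: 14%.
Aggregating (R3): 12.96% + 11.2914% + 14% = 38.2514%.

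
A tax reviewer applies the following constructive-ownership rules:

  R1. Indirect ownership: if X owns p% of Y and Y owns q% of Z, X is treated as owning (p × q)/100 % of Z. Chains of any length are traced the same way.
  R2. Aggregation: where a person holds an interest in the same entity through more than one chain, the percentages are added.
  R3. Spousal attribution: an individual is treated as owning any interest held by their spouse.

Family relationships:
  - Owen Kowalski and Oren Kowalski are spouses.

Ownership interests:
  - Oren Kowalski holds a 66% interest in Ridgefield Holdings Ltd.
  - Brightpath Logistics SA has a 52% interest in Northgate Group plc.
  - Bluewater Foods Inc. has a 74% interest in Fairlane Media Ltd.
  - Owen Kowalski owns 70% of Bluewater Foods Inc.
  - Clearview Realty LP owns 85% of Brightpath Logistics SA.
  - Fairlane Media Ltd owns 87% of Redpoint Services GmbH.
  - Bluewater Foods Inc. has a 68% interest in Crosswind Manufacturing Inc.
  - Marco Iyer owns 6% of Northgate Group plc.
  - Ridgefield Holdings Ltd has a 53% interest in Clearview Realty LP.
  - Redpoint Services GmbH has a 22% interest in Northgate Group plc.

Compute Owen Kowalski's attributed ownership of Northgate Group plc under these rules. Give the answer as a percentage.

25.37568%

By spousal attribution (R3), Owen Kowalski is treated as owning Oren Kowalski's 66% interest in Ridgefield Holdings Ltd.
Chain via Bluewater Foods Inc. → Fairlane Media Ltd → Redpoint Services GmbH (R1): 70% × 74% × 87% × 22% = 9.91452% of Northgate Group plc.
Chain via Ridgefield Holdings Ltd → Clearview Realty LP → Brightpath Logistics SA (R1): 66% × 53% × 85% × 52% = 15.46116% of Northgate Group plc.
Aggregating (R2): 9.91452% + 15.46116% = 25.37568%.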